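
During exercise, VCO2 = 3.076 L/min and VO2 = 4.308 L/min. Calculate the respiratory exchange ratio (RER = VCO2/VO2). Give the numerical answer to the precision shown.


RER = VCO2 / VO2
= 3.076 / 4.308
= 0.714

0.714


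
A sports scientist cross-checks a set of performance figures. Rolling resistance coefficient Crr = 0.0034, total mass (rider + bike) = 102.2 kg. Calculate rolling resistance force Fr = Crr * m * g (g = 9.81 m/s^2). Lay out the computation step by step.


Fr = Crr * m * g
= 0.0034 * 102.2 * 9.81
= 3.409 N

3.409 N


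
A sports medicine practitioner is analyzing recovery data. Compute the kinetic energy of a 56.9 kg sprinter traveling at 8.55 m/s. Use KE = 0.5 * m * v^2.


Velocity squared = 73.1025
KE = 0.5 * 56.9 * 73.1025 = 2079.77 J

2079.77 J


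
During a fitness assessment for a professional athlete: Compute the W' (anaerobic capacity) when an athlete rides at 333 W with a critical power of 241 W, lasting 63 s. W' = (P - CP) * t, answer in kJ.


Above-CP power = 92 W
Duration = 63 s
W' = 92 * 63 = 5796 J
Convert: 5796 / 1000 = 5.796 kJ

5.796 kJ


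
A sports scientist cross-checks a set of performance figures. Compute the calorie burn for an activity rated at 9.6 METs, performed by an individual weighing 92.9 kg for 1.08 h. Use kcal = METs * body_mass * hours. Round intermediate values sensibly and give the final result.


Product of METs and mass = 9.6 * 92.9 = 891.84
Total kcal = 891.84 * 1.08 = 963.19 kcal

963.19 kcal


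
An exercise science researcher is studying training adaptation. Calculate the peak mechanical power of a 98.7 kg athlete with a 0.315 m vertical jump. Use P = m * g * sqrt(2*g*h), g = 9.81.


First, sqrt(2gh) = sqrt(2 * 9.81 * 0.315)
= sqrt(6.1803) = 2.486021 m/s
Power = 98.7 * 9.81 * 2.486021 = 2407.08 W

2407.08 W


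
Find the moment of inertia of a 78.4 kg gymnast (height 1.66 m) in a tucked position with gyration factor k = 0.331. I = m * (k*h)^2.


Radius of gyration = 0.331 * 1.66 = 0.54946 m
I = 78.4 * 0.54946^2
= 78.4 * 0.301906
= 23.669 kg*m^2

23.669 kg*m^2


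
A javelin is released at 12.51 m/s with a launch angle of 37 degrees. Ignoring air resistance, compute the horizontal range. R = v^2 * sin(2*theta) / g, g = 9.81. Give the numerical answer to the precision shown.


Launch speed squared = 156.5001
sin(2 * 37 deg) = 0.961262
Range = 156.5001 * 0.961262 / 9.81
= 15.335 m

15.335 m


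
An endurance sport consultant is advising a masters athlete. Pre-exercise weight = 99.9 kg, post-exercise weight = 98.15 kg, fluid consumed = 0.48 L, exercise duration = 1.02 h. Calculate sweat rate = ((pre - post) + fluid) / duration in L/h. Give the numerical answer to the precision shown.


Weight loss = 99.9 - 98.15 = 1.75 kg (approx L)
Total sweat = 1.75 + 0.48 = 2.23 L
Sweat rate = 2.23 / 1.02 = 2.186 L/h

2.186 L/h


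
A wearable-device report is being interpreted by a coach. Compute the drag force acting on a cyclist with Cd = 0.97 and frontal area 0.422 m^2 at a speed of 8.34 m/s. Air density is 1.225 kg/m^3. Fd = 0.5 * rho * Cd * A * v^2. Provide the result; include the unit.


Step 1: v^2 = 69.5556
Step 2: Fd = 0.5 * 1.225 * 0.97 * 0.422 * 69.5556
= 17.439 N

17.439 N


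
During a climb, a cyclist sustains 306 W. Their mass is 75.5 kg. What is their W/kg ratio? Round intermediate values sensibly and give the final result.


Power-to-weight = 306 W / 75.5 kg
= 4.053 W/kg

4.053 W/kg


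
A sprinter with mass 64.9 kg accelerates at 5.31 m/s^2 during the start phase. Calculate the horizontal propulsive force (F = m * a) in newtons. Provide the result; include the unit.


F = m * a
= 64.9 * 5.31
= 344.62 N

344.62 N


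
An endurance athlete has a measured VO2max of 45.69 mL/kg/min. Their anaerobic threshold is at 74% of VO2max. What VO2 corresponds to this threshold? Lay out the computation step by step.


Anaerobic threshold VO2 = VO2max * 74%
= 45.69 * 0.74
= 33.81 mL/kg/min

33.81 mL/kg/min


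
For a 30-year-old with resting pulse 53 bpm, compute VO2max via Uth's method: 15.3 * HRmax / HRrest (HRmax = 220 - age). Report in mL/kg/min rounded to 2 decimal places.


Step 1: HRmax = 220 - 30 = 190 bpm
Step 2: Ratio = 190 / 53 = 3.5849
Step 3: VO2max = 15.3 * 3.5849 = 54.85 mL/kg/min

54.85 mL/kg/min


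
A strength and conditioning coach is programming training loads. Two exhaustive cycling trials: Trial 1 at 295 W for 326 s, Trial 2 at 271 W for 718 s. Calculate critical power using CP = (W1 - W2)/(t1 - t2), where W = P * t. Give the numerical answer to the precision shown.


W1 = 295 * 326 = 96170 J
W2 = 271 * 718 = 194578 J
CP = (96170 - 194578) / (326 - 718)
= -98408 / -392
= 251.04 W

251.04 W


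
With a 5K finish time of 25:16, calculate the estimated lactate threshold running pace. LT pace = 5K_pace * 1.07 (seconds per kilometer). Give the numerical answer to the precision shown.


Race duration = 1516 s for 5 km
Average pace = 1516 / 5 = 303.2 s/km
LT pace = 303.2 * 1.07
= 324.42 s/km

324.42 s/km


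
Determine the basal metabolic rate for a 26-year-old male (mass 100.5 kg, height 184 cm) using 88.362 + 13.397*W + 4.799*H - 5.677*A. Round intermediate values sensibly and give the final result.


BMR = 88.362 + 13.397*100.5 + 4.799*184 - 5.677*26
= 2170.17 kcal/day

2170.17 kcal/day


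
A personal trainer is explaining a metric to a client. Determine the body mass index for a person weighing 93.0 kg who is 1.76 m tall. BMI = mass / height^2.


BMI = mass / height^2
= 93.0 / 1.76^2
= 93.0 / 3.0976
= 30.02 kg/m^2

30.02 kg/m^2


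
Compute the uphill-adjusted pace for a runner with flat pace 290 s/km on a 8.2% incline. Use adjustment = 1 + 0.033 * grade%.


Adjustment factor = 1 + 0.033 * 8.2 = 1.2706
Grade-adjusted pace = 290 * 1.2706 = 368.47 s/km

368.47 s/km


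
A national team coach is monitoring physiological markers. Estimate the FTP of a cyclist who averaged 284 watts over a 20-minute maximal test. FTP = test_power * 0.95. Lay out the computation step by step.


FTP = 284 * 0.95 = 269.8 W

269.8 W


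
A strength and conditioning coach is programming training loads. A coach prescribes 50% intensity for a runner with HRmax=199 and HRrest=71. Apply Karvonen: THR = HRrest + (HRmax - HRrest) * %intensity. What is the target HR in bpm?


Heart rate reserve = 199 - 71 = 128
Intensity fraction = 50 / 100 = 0.5
THR = 71 + 128 * 0.5 = 135.0 bpm

135.0 bpm


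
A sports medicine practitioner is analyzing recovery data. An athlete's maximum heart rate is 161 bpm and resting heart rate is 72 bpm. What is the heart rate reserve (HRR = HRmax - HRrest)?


HRR = HRmax - HRrest
= 161 - 72
= 89 bpm

89 bpm


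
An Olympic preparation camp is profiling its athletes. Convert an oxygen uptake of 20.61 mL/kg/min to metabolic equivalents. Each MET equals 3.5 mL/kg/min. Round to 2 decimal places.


One MET = 3.5 mL/kg/min
Number of METs = 20.61 / 3.5
= 5.89 METs

5.89 METs


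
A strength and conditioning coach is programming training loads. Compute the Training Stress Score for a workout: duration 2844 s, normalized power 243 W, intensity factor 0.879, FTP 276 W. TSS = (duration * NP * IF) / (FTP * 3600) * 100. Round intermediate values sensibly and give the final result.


Product = 2844 * 243 * 0.879 = 607469.868
Base = 276 * 3600 = 993600
TSS = 607469.868 / 993600 * 100 = 61.14

61.14 TSS


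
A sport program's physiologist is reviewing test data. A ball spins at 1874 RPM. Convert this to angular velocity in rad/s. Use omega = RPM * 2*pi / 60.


omega = 1874 * 2 * pi / 60
= 1874 * 6.28318531 / 60
= 11774.689 / 60
= 196.245 rad/s

196.245 rad/s


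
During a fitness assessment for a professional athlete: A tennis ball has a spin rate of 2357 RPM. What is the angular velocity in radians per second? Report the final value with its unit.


Convert RPM to rad/s: multiply by 2*pi and divide by 60
omega = 2357 * 2 * pi / 60
= 246.824 rad/s

246.824 rad/s


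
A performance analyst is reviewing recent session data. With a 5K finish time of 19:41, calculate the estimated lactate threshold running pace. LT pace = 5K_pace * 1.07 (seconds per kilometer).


Race duration = 1181 s for 5 km
Average pace = 1181 / 5 = 236.2 s/km
LT pace = 236.2 * 1.07
= 252.73 s/km

252.73 s/km


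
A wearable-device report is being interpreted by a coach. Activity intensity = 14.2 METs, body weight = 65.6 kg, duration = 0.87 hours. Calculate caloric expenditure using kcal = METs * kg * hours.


kcal = 14.2 * 65.6 * 0.87
= 931.52 * 0.87
= 810.42 kcal

810.42 kcal


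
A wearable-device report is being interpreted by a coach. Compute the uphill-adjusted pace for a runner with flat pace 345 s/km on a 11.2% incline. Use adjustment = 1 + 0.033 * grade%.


Adjustment factor = 1 + 0.033 * 11.2 = 1.3696
Grade-adjusted pace = 345 * 1.3696 = 472.51 s/km

472.51 s/km


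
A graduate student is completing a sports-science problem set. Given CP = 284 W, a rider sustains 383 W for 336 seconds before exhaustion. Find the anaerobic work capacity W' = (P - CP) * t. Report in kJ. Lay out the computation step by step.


Excess power = 383 - 284 = 99 W
Work above CP = 99 * 336 = 33264 J
W' = 33.264 kJ

33.264 kJ


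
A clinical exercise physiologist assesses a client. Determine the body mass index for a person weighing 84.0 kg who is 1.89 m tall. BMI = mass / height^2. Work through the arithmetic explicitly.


BMI = mass / height^2
= 84.0 / 1.89^2
= 84.0 / 3.5721
= 23.52 kg/m^2

23.52 kg/m^2


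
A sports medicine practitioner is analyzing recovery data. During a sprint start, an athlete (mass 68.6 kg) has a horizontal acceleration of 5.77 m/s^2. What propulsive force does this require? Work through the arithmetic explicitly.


Propulsive force = mass * acceleration
= 68.6 kg * 5.77 m/s^2
= 395.82 N

395.82 N


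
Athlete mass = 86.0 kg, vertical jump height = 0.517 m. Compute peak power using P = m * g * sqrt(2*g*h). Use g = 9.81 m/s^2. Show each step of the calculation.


sqrt(2 * 9.81 * 0.517) = sqrt(10.14354) = 3.184892 m/s
P = 86.0 * 9.81 * 3.184892
= 2686.97 W

2686.97 W


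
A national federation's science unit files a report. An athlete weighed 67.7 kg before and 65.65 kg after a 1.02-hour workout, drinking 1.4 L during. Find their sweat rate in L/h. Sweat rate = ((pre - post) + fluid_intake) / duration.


Body mass change = 2.05 kg
Total sweat loss = 2.05 + 1.4 = 3.45 L
Rate = 3.45 / 1.02 = 3.382 L/h

3.382 L/h


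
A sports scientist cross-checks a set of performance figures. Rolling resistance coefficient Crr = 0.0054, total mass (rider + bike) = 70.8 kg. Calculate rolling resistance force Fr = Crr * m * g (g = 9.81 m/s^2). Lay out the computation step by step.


Fr = Crr * m * g
= 0.0054 * 70.8 * 9.81
= 3.751 N

3.751 N


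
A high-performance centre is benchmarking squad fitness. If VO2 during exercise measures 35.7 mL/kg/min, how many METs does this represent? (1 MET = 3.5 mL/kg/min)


METs = VO2 / 3.5 = 35.7 / 3.5 = 10.2

10.2 METs


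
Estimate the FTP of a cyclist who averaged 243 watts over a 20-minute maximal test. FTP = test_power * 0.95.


FTP = 243 * 0.95 = 230.85 W

230.85 W


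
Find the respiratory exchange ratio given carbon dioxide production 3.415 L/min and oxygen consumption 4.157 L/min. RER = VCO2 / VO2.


VCO2 = 3.415 L/min
VO2 = 4.157 L/min
RER = 3.415 / 4.157 = 0.8215

0.8215


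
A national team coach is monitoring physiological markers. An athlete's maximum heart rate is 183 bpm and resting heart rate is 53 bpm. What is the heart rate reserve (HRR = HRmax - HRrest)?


HRR = HRmax - HRrest
= 183 - 53
= 130 bpm

130 bpm


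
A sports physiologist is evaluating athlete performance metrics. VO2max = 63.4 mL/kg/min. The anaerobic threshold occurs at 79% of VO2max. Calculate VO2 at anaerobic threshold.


AT fraction = 79 / 100 = 0.79
AT VO2 = 63.4 * 0.79
= 50.09 mL/kg/min

50.09 mL/kg/min


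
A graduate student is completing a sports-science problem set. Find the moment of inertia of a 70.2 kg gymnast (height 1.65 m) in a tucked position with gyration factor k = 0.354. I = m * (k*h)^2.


Radius of gyration = 0.354 * 1.65 = 0.5841 m
I = 70.2 * 0.5841^2
= 70.2 * 0.341173
= 23.95 kg*m^2

23.95 kg*m^2


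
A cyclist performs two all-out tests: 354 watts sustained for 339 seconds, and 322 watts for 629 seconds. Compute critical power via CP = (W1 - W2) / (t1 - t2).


W1 = P1 * t1 = 354 * 339 = 120006 J
W2 = P2 * t2 = 322 * 629 = 202538 J
CP = (120006 - 202538) / (339 - 629)
= 284.59 W

284.59 W


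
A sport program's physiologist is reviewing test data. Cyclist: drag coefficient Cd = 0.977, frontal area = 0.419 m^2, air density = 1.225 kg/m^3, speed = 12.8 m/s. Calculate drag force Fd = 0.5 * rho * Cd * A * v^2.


v^2 = 12.8^2 = 163.84
Fd = 0.5 * 1.225 * 0.977 * 0.419 * 163.84
= 41.08 N

41.08 N


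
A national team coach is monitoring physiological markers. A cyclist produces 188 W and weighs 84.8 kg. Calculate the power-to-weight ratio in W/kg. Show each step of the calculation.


P/W = power / mass
= 188 / 84.8
= 2.217 W/kg

2.217 W/kg


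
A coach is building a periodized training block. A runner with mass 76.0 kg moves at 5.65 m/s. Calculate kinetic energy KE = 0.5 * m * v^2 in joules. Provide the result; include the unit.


v^2 = 5.65^2 = 31.9225
KE = 0.5 * 76.0 * 31.9225
= 1213.06 J

1213.06 J


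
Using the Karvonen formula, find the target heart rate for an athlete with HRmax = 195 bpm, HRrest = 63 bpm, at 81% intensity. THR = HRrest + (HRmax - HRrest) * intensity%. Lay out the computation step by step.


HRR = 195 - 63 = 132
THR = 63 + 132 * 0.81
= 63 + 106.92
= 169.92 bpm

169.92 bpm


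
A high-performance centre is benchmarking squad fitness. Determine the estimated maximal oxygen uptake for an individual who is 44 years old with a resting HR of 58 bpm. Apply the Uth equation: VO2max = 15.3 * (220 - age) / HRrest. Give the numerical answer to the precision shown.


HRmax = 220 - 44 = 176
VO2max = 15.3 * (176 / 58)
= 15.3 * 3.0345
= 46.43 mL/kg/min

46.43 mL/kg/min


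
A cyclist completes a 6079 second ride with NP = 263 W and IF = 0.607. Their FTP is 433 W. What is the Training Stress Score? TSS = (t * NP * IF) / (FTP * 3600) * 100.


t * NP * IF = 6079 * 263 * 0.607 = 970457.639
FTP * 3600 = 1558800
TSS = (970457.639 / 1558800) * 100 = 62.26

62.26 TSS


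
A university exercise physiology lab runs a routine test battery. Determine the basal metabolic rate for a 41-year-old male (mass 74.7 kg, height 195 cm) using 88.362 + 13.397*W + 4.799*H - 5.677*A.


BMR = 88.362 + 13.397*74.7 + 4.799*195 - 5.677*41
= 1792.17 kcal/day

1792.17 kcal/day


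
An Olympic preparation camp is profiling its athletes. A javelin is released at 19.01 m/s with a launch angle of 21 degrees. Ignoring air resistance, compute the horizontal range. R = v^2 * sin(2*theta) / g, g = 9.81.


Launch speed squared = 361.3801
sin(2 * 21 deg) = 0.669131
Range = 361.3801 * 0.669131 / 9.81
= 24.649 m

24.649 m


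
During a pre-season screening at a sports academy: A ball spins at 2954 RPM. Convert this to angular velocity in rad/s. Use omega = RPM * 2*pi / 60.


omega = 2954 * 2 * pi / 60
= 2954 * 6.28318531 / 60
= 18560.529 / 60
= 309.342 rad/s

309.342 rad/s


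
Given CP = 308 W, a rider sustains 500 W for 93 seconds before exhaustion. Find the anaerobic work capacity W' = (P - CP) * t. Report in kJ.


Excess power = 500 - 308 = 192 W
Work above CP = 192 * 93 = 17856 J
W' = 17.856 kJ

17.856 kJ


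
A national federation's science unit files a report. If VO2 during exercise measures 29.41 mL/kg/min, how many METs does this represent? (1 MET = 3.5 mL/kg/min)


METs = VO2 / 3.5 = 29.41 / 3.5 = 8.4

8.4 METs


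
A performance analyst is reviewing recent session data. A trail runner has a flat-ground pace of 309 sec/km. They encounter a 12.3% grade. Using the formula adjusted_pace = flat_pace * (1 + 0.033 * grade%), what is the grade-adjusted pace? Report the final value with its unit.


Grade factor = 1 + 0.033 * 12.3 = 1.4059
Adjusted = 309 * 1.4059 = 434.42 sec/km

434.42 s/km


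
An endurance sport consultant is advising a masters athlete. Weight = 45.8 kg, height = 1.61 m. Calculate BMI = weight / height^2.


height^2 = 1.61^2 = 2.5921
BMI = 45.8 / 2.5921 = 17.67 kg/m^2

17.67 kg/m^2


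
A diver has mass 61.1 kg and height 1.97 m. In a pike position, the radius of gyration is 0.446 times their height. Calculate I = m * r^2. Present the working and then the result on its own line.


r = 0.446 * 1.97 = 0.87862 m
I = m * r^2 = 61.1 * 0.771973 = 47.168 kg*m^2

47.168 kg*m^2


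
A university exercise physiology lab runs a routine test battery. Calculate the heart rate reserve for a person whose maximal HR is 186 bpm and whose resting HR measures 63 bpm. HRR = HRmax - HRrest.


HRmax = 186 bpm
HRrest = 63 bpm
HRR = 186 - 63 = 123 bpm

123 bpm


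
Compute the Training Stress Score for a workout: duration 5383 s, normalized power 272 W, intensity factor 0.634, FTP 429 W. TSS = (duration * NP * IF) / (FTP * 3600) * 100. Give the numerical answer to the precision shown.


Product = 5383 * 272 * 0.634 = 928287.584
Base = 429 * 3600 = 1544400
TSS = 928287.584 / 1544400 * 100 = 60.11

60.11 TSS


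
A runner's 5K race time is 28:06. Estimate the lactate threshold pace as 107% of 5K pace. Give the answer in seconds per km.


Total race time = 28*60 + 6 = 1686 seconds
5K pace = 1686 / 5 = 337.2 sec/km
LT pace = 337.2 * 1.07 = 360.8 sec/km

360.8 s/km


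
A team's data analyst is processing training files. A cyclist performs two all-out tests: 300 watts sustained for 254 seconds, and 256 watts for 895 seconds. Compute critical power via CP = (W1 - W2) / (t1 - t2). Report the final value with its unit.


W1 = P1 * t1 = 300 * 254 = 76200 J
W2 = P2 * t2 = 256 * 895 = 229120 J
CP = (76200 - 229120) / (254 - 895)
= 238.56 W

238.56 W


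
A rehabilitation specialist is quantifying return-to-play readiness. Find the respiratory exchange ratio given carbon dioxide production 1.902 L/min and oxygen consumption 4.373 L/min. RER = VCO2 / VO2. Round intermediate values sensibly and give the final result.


VCO2 = 1.902 L/min
VO2 = 4.373 L/min
RER = 1.902 / 4.373 = 0.4349

0.4349


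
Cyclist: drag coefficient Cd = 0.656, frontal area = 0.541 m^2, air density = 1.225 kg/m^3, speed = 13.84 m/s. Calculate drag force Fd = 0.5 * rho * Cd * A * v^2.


v^2 = 13.84^2 = 191.5456
Fd = 0.5 * 1.225 * 0.656 * 0.541 * 191.5456
= 41.637 N

41.637 N


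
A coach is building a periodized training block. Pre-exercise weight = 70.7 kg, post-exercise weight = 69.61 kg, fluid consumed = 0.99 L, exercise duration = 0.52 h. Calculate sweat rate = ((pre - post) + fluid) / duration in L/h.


Weight loss = 70.7 - 69.61 = 1.09 kg (approx L)
Total sweat = 1.09 + 0.99 = 2.08 L
Sweat rate = 2.08 / 0.52 = 4.0 L/h

4.0 L/h


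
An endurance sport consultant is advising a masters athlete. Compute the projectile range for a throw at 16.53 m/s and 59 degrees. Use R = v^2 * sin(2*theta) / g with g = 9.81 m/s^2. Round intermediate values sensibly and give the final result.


Two times the angle = 118 degrees
sin(118) = 0.882948
R = 273.2409 * 0.882948 / 9.81 = 24.593 m

24.593 m


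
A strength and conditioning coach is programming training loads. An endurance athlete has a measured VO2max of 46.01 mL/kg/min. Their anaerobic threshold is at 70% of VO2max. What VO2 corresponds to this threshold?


Anaerobic threshold VO2 = VO2max * 70%
= 46.01 * 0.7
= 32.21 mL/kg/min

32.21 mL/kg/min


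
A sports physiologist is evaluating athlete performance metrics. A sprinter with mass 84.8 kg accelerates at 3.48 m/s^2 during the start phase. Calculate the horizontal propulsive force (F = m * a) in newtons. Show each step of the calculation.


F = m * a
= 84.8 * 3.48
= 295.1 N

295.1 N


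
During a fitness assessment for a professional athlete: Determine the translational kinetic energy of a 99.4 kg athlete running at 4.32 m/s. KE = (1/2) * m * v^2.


KE = 0.5 * m * v^2
= 0.5 * 99.4 * 4.32^2
= 0.5 * 99.4 * 18.6624
= 927.52 J

927.52 J


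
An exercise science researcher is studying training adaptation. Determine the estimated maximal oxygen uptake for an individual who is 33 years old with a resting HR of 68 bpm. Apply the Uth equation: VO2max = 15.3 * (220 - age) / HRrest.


HRmax = 220 - 33 = 187
VO2max = 15.3 * (187 / 68)
= 15.3 * 2.75
= 42.08 mL/kg/min

42.08 mL/kg/min


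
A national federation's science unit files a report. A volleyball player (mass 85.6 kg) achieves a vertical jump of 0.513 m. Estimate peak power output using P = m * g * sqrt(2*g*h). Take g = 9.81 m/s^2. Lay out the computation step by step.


2 * g * h = 2 * 9.81 * 0.513 = 10.06506
sqrt(10.06506) = 3.172548 m/s
P = 85.6 * 9.81 * 3.172548 = 2664.1 W

2664.1 W


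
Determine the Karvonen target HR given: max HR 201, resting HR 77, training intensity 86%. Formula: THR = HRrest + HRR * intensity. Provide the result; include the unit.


HRR = HRmax - HRrest = 201 - 77 = 124
THR = 77 + 124 * 0.86
= 183.64 bpm

183.64 bpm


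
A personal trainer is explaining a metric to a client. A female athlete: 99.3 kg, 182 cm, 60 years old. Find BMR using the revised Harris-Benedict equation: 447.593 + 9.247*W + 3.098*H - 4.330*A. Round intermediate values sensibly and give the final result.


Intercept = 447.593
Weight contribution = 9.247 * 99.3 = 918.2271
Height contribution = 3.098 * 182 = 563.836
Age contribution = 4.33 * 60 = 259.8
BMR = 447.593 + 918.2271 + 563.836 - 259.8
= 1669.86 kcal/day

1669.86 kcal/day


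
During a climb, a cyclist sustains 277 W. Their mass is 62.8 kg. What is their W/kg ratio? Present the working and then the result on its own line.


Power-to-weight = 277 W / 62.8 kg
= 4.411 W/kg

4.411 W/kg


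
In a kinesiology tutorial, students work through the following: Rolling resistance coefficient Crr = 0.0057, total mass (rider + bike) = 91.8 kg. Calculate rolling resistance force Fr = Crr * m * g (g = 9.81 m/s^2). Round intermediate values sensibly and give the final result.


Fr = Crr * m * g
= 0.0057 * 91.8 * 9.81
= 5.133 N

5.133 N


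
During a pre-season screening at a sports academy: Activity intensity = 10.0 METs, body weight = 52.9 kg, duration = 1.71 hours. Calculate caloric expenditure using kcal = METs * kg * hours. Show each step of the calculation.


kcal = 10.0 * 52.9 * 1.71
= 529.0 * 1.71
= 904.59 kcal

904.59 kcal


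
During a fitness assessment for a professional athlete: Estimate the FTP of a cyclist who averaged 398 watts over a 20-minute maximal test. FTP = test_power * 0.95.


FTP = 398 * 0.95 = 378.1 W

378.1 W


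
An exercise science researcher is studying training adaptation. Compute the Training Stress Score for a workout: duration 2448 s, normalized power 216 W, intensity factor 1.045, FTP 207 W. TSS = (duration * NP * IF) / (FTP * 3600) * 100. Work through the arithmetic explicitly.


Product = 2448 * 216 * 1.045 = 552562.56
Base = 207 * 3600 = 745200
TSS = 552562.56 / 745200 * 100 = 74.15

74.15 TSS


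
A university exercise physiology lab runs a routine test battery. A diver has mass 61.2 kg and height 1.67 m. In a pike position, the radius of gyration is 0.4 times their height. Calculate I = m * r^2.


r = 0.4 * 1.67 = 0.668 m
I = m * r^2 = 61.2 * 0.446224 = 27.309 kg*m^2

27.309 kg*m^2


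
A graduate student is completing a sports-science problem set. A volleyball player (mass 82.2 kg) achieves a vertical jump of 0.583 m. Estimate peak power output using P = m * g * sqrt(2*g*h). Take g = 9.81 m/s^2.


2 * g * h = 2 * 9.81 * 0.583 = 11.43846
sqrt(11.43846) = 3.382079 m/s
P = 82.2 * 9.81 * 3.382079 = 2727.25 W

2727.25 W


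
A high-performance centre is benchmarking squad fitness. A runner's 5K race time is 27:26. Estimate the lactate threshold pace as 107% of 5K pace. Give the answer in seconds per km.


Total race time = 27*60 + 26 = 1646 seconds
5K pace = 1646 / 5 = 329.2 sec/km
LT pace = 329.2 * 1.07 = 352.24 sec/km

352.24 s/km


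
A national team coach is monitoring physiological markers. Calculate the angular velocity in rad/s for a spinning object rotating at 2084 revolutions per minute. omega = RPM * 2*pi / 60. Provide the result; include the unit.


omega = RPM * 2*pi / 60
= 2084 * 6.28318531 / 60
= 218.236 rad/s

218.236 rad/s


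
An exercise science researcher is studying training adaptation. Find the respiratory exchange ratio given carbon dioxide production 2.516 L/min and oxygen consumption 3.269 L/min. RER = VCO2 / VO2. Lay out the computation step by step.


VCO2 = 2.516 L/min
VO2 = 3.269 L/min
RER = 2.516 / 3.269 = 0.7697

0.7697


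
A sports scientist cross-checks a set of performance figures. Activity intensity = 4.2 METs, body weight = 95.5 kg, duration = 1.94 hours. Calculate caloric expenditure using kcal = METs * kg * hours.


kcal = 4.2 * 95.5 * 1.94
= 401.1 * 1.94
= 778.13 kcal

778.13 kcal


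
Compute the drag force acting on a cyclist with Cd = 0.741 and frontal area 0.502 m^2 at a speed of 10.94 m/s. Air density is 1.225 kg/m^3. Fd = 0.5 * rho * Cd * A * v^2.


Step 1: v^2 = 119.6836
Step 2: Fd = 0.5 * 1.225 * 0.741 * 0.502 * 119.6836
= 27.269 N

27.269 N


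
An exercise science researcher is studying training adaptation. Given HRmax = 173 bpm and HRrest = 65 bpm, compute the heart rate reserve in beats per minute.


Heart rate reserve = maximum HR minus resting HR
HRR = 173 - 65 = 108 bpm

108 bpm


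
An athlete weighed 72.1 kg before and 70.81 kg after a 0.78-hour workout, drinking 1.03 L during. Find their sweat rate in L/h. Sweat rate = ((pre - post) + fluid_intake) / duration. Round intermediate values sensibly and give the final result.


Body mass change = 1.29 kg
Total sweat loss = 1.29 + 1.03 = 2.32 L
Rate = 2.32 / 0.78 = 2.974 L/h

2.974 L/h


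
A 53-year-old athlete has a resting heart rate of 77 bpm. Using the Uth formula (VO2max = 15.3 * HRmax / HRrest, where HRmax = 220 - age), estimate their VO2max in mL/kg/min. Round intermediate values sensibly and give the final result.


HRmax = 220 - 53 = 167 bpm
Ratio = HRmax / HRrest = 167 / 77 = 2.1688
VO2max = 15.3 * 2.1688 = 33.18 mL/kg/min

33.18 mL/kg/min


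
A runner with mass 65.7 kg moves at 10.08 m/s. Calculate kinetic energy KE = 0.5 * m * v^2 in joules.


v^2 = 10.08^2 = 101.6064
KE = 0.5 * 65.7 * 101.6064
= 3337.77 J

3337.77 J


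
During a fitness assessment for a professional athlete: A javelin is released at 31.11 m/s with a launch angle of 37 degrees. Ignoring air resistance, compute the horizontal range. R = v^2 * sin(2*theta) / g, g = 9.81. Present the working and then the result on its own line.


Launch speed squared = 967.8321
sin(2 * 37 deg) = 0.961262
Range = 967.8321 * 0.961262 / 9.81
= 94.836 m

94.836 m


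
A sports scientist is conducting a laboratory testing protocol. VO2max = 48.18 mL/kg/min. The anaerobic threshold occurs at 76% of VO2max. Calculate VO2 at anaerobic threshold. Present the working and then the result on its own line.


AT fraction = 76 / 100 = 0.76
AT VO2 = 48.18 * 0.76
= 36.62 mL/kg/min

36.62 mL/kg/min


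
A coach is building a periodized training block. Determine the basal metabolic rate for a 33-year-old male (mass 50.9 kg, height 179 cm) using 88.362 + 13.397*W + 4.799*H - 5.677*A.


BMR = 88.362 + 13.397*50.9 + 4.799*179 - 5.677*33
= 1441.95 kcal/day

1441.95 kcal/day


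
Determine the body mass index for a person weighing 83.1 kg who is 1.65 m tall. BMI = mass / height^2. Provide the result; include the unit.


BMI = mass / height^2
= 83.1 / 1.65^2
= 83.1 / 2.7225
= 30.52 kg/m^2

30.52 kg/m^2


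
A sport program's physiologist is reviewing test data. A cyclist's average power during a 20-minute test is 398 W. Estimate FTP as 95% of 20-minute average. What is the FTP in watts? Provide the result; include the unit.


FTP = 20-min power * 0.95
= 398 * 0.95
= 378.1 W

378.1 W


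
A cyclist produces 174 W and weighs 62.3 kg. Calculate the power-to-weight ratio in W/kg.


P/W = power / mass
= 174 / 62.3
= 2.793 W/kg

2.793 W/kg


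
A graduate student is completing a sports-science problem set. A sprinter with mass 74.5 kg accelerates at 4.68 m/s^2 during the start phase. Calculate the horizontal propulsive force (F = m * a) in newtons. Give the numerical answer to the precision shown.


F = m * a
= 74.5 * 4.68
= 348.66 N

348.66 N


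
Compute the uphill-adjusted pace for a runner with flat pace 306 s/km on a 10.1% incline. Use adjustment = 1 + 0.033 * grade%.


Adjustment factor = 1 + 0.033 * 10.1 = 1.3333
Grade-adjusted pace = 306 * 1.3333 = 407.99 s/km

407.99 s/km


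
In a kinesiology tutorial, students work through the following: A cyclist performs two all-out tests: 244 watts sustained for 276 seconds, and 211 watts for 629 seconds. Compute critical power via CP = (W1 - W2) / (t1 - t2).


W1 = P1 * t1 = 244 * 276 = 67344 J
W2 = P2 * t2 = 211 * 629 = 132719 J
CP = (67344 - 132719) / (276 - 629)
= 185.2 W

185.2 W


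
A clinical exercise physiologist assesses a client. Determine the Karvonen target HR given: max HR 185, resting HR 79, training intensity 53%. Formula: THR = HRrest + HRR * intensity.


HRR = HRmax - HRrest = 185 - 79 = 106
THR = 79 + 106 * 0.53
= 135.18 bpm

135.18 bpm


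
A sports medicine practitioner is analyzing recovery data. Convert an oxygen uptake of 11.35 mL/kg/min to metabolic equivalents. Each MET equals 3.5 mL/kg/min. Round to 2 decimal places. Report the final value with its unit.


One MET = 3.5 mL/kg/min
Number of METs = 11.35 / 3.5
= 3.24 METs

3.24 METs


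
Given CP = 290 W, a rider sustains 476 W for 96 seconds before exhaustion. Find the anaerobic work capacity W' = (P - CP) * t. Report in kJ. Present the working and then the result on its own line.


Excess power = 476 - 290 = 186 W
Work above CP = 186 * 96 = 17856 J
W' = 17.856 kJ

17.856 kJ


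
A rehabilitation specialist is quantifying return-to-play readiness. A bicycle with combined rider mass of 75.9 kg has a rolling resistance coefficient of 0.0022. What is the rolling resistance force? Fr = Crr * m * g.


Fr = 0.0022 * 75.9 * 9.81
= 0.16698 * 9.81
= 1.638 N

1.638 N


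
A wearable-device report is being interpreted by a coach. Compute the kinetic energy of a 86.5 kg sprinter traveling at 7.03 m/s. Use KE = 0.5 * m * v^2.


Velocity squared = 49.4209
KE = 0.5 * 86.5 * 49.4209 = 2137.45 J

2137.45 J


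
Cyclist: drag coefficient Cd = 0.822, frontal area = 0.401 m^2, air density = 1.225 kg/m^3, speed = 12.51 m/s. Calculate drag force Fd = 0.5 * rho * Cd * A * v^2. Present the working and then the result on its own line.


v^2 = 12.51^2 = 156.5001
Fd = 0.5 * 1.225 * 0.822 * 0.401 * 156.5001
= 31.596 N

31.596 N


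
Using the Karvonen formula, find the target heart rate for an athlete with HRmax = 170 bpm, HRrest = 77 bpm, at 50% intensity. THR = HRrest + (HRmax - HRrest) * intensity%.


HRR = 170 - 77 = 93
THR = 77 + 93 * 0.5
= 77 + 46.5
= 123.5 bpm

123.5 bpm


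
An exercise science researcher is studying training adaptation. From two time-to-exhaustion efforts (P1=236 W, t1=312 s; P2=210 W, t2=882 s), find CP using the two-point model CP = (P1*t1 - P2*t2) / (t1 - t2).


Work in trial 1 = 73632 J
Work in trial 2 = 185220 J
Delta work = -111588 J
Delta time = -570 s
CP = -111588 / -570 = 195.77 W

195.77 W


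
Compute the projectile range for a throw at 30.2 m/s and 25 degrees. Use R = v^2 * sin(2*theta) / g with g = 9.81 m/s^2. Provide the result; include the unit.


Two times the angle = 50 degrees
sin(50) = 0.766044
R = 912.04 * 0.766044 / 9.81 = 71.219 m

71.219 m


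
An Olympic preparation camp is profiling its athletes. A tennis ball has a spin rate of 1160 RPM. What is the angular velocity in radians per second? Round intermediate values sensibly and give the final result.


Convert RPM to rad/s: multiply by 2*pi and divide by 60
omega = 1160 * 2 * pi / 60
= 121.475 rad/s

121.475 rad/s


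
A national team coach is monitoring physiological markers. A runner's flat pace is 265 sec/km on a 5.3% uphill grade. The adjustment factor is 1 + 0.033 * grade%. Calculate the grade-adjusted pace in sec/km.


Factor = 1 + 0.033 * 5.3 = 1.1749
Adjusted pace = 265 * 1.1749
= 311.35 sec/km

311.35 s/km


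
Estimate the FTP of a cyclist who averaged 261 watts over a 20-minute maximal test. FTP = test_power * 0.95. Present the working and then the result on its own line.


FTP = 261 * 0.95 = 247.95 W

247.95 W


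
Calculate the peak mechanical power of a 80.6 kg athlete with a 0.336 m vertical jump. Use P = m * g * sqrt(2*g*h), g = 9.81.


First, sqrt(2gh) = sqrt(2 * 9.81 * 0.336)
= sqrt(6.59232) = 2.567551 m/s
Power = 80.6 * 9.81 * 2.567551 = 2030.13 W

2030.13 W


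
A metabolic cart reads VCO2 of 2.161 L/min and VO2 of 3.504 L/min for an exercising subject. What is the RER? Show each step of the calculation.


RER = VCO2 / VO2 = 2.161 / 3.504 = 0.6167

0.6167


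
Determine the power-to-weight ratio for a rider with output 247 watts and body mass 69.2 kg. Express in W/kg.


P/W = 247 / 69.2 = 3.569 W/kg

3.569 W/kg


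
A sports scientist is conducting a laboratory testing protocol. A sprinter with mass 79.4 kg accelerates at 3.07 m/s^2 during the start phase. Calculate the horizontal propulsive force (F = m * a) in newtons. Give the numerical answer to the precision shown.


F = m * a
= 79.4 * 3.07
= 243.76 N

243.76 N


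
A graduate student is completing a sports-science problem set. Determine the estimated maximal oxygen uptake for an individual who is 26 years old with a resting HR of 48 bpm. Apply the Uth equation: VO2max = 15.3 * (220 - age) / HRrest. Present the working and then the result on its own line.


HRmax = 220 - 26 = 194
VO2max = 15.3 * (194 / 48)
= 15.3 * 4.0417
= 61.84 mL/kg/min

61.84 mL/kg/min


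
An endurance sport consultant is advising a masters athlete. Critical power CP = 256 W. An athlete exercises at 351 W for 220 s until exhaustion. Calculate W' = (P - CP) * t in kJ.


P - CP = 351 - 256 = 95 W
W' = 95 * 220 = 20900 J
= 20900 / 1000 = 20.9 kJ

20.9 kJ


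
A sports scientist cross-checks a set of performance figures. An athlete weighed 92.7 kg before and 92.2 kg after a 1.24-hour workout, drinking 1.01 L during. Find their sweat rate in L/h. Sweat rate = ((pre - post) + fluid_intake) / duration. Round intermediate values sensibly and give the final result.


Body mass change = 0.5 kg
Total sweat loss = 0.5 + 1.01 = 1.51 L
Rate = 1.51 / 1.24 = 1.218 L/h

1.218 L/h


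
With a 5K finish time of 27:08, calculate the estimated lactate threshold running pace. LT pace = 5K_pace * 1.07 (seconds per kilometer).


Race duration = 1628 s for 5 km
Average pace = 1628 / 5 = 325.6 s/km
LT pace = 325.6 * 1.07
= 348.39 s/km

348.39 s/km


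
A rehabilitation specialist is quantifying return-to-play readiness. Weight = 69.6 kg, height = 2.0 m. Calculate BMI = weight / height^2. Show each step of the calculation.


height^2 = 2.0^2 = 4.0
BMI = 69.6 / 4.0 = 17.4 kg/m^2

17.4 kg/m^2


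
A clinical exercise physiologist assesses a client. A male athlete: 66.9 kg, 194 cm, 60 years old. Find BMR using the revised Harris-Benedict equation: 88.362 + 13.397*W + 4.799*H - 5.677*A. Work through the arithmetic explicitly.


Intercept = 88.362
Weight contribution = 13.397 * 66.9 = 896.2593
Height contribution = 4.799 * 194 = 931.006
Age contribution = 5.677 * 60 = 340.62
BMR = 88.362 + 896.2593 + 931.006 - 340.62
= 1575.01 kcal/day

1575.01 kcal/day


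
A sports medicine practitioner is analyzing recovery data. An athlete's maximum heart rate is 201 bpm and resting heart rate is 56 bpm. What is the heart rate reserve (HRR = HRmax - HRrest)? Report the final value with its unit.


HRR = HRmax - HRrest
= 201 - 56
= 145 bpm

145 bpm


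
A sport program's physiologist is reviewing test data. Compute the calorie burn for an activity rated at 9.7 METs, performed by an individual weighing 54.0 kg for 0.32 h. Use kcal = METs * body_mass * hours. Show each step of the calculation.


Product of METs and mass = 9.7 * 54.0 = 523.8
Total kcal = 523.8 * 0.32 = 167.62 kcal

167.62 kcal


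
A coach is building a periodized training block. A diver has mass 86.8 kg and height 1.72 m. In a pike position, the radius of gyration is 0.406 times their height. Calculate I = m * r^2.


r = 0.406 * 1.72 = 0.69832 m
I = m * r^2 = 86.8 * 0.487651 = 42.328 kg*m^2

42.328 kg*m^2


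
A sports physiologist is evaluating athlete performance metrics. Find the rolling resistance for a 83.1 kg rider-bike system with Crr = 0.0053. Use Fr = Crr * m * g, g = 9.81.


m * g = 83.1 * 9.81 = 815.211 N
Fr = 0.0053 * 815.211 = 4.321 N

4.321 N


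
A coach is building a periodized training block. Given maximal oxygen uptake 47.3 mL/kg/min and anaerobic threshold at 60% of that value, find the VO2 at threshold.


Percentage as decimal = 0.6
VO2 at AT = 47.3 * 0.6 = 28.38 mL/kg/min

28.38 mL/kg/min


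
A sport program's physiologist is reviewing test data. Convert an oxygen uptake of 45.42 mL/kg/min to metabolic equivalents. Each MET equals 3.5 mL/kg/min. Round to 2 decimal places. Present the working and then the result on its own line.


One MET = 3.5 mL/kg/min
Number of METs = 45.42 / 3.5
= 12.98 METs

12.98 METs


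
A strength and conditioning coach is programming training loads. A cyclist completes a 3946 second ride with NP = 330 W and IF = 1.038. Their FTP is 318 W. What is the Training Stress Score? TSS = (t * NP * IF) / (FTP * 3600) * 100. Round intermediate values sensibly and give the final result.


t * NP * IF = 3946 * 330 * 1.038 = 1351662.84
FTP * 3600 = 1144800
TSS = (1351662.84 / 1144800) * 100 = 118.07

118.07 TSS


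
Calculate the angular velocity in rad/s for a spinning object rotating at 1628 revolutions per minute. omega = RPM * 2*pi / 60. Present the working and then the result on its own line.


omega = RPM * 2*pi / 60
= 1628 * 6.28318531 / 60
= 170.484 rad/s

170.484 rad/s


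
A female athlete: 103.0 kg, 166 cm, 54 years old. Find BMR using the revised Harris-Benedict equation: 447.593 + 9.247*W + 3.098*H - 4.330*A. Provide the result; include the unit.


Intercept = 447.593
Weight contribution = 9.247 * 103.0 = 952.441
Height contribution = 3.098 * 166 = 514.268
Age contribution = 4.33 * 54 = 233.82
BMR = 447.593 + 952.441 + 514.268 - 233.82
= 1680.48 kcal/day

1680.48 kcal/day


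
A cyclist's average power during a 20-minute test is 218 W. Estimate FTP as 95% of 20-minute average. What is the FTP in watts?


FTP = 20-min power * 0.95
= 218 * 0.95
= 207.1 W

207.1 W


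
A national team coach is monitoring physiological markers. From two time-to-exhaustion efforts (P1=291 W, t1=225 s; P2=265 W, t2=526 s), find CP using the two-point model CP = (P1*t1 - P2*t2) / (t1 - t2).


Work in trial 1 = 65475 J
Work in trial 2 = 139390 J
Delta work = -73915 J
Delta time = -301 s
CP = -73915 / -301 = 245.56 W

245.56 W


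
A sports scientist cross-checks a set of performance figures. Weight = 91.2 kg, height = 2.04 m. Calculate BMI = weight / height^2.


height^2 = 2.04^2 = 4.1616
BMI = 91.2 / 4.1616 = 21.91 kg/m^2

21.91 kg/m^2


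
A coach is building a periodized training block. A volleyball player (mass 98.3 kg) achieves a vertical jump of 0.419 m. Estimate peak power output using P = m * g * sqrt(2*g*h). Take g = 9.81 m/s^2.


2 * g * h = 2 * 9.81 * 0.419 = 8.22078
sqrt(8.22078) = 2.86719 m/s
P = 98.3 * 9.81 * 2.86719 = 2764.9 W

2764.9 W


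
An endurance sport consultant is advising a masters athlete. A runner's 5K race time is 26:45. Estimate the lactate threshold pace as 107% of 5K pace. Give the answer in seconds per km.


Total race time = 26*60 + 45 = 1605 seconds
5K pace = 1605 / 5 = 321.0 sec/km
LT pace = 321.0 * 1.07 = 343.47 sec/km

343.47 s/km
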